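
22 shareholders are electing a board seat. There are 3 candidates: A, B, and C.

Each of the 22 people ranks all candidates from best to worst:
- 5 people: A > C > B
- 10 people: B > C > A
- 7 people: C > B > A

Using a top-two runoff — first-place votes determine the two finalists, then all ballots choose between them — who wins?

C

Round 1 first-place votes: A 5, B 10, C 7. B and C advance.
Runoff: B is ranked above C on 10 ballots, C above B on 12.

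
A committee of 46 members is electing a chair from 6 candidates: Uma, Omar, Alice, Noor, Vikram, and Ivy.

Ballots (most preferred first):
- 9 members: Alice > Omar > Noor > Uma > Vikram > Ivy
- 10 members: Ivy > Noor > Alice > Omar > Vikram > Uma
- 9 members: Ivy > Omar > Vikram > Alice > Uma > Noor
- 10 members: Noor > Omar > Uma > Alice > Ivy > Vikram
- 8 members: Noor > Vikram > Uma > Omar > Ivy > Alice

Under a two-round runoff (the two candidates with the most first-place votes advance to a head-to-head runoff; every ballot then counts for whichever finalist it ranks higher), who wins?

Round 1 first-place votes: Uma 0, Omar 0, Alice 9, Noor 18, Vikram 0, Ivy 19. Ivy and Noor advance.
Runoff: Ivy is ranked above Noor on 19 ballots, Noor above Ivy on 27.

Noor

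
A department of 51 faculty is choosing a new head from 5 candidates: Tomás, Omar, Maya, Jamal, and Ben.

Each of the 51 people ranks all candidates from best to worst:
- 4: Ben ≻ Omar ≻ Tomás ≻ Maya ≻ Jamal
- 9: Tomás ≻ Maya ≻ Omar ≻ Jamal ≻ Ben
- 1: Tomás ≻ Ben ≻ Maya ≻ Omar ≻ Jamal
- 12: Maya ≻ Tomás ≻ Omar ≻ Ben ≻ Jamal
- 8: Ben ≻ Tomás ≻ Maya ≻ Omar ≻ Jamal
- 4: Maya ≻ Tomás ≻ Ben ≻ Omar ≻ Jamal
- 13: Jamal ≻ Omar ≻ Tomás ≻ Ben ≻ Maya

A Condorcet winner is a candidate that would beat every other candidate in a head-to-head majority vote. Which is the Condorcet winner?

Tomás

Tomás vs Omar: 34–17
Tomás vs Maya: 35–16
Tomás vs Jamal: 38–13
Tomás vs Ben: 39–12
Tomás beats every other candidate.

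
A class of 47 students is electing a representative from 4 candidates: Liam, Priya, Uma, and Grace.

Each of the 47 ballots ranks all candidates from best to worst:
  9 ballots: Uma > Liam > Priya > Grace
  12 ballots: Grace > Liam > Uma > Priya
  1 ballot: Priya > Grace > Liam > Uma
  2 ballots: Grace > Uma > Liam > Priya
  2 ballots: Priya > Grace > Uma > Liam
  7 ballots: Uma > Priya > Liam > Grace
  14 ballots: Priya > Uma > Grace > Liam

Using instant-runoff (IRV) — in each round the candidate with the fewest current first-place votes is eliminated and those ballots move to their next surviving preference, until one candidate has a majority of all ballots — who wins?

Uma

Round 1: Liam 0, Priya 17, Uma 16, Grace 14. Liam eliminated.
Round 2: Priya 17, Uma 16, Grace 14. Grace eliminated.
Round 3: Priya 17, Uma 30. Uma has a majority (≥24).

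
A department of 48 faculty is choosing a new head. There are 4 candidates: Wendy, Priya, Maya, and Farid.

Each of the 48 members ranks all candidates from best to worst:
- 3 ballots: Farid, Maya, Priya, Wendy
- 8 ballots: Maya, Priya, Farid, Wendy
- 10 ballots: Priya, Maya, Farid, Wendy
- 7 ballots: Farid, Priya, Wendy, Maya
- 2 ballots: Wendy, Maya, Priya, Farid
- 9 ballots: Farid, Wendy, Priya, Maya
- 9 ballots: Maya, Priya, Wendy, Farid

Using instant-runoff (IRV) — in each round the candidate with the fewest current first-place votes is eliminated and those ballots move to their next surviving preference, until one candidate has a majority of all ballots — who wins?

Round 1: Wendy 2, Priya 10, Maya 17, Farid 19. Wendy eliminated.
Round 2: Priya 10, Maya 19, Farid 19. Priya eliminated.
Round 3: Maya 29, Farid 19. Maya has a majority (≥25).

Maya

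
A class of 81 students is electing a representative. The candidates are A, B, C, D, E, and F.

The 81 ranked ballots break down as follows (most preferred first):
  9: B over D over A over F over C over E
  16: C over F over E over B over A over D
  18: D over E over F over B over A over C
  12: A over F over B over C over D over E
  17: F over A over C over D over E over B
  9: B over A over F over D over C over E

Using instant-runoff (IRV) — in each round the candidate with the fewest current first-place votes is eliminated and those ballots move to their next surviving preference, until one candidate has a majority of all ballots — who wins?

F

Round 1: A 12, B 18, C 16, D 18, E 0, F 17. E eliminated.
Round 2: A 12, B 18, C 16, D 18, F 17. A eliminated.
Round 3: B 18, C 16, D 18, F 29. C eliminated.
Round 4: B 18, D 18, F 45. F has a majority (≥41).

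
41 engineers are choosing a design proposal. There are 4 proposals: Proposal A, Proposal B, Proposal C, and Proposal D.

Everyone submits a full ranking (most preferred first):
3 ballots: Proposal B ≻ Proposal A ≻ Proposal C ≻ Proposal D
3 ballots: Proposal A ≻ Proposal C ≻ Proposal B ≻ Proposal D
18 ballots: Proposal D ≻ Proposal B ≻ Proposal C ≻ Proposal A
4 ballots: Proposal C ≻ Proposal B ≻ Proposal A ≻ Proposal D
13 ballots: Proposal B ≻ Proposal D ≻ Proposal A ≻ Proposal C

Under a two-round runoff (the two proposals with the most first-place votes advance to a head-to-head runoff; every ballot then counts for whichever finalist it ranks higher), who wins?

Round 1 first-place votes: Proposal A 3, Proposal B 16, Proposal C 4, Proposal D 18. Proposal D and Proposal B advance.
Runoff: Proposal D is ranked above Proposal B on 18 ballots, Proposal B above Proposal D on 23.

Proposal B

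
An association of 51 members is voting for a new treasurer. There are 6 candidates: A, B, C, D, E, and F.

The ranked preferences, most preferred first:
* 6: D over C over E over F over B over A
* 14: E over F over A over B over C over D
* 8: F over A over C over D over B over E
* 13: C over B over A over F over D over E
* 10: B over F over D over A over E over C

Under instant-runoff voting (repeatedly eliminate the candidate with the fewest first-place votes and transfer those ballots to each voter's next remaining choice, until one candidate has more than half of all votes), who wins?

Round 1: A 0, B 10, C 13, D 6, E 14, F 8. A eliminated.
Round 2: B 10, C 13, D 6, E 14, F 8. D eliminated.
Round 3: B 10, C 19, E 14, F 8. F eliminated.
Round 4: B 10, C 27, E 14. C has a majority (≥26).

C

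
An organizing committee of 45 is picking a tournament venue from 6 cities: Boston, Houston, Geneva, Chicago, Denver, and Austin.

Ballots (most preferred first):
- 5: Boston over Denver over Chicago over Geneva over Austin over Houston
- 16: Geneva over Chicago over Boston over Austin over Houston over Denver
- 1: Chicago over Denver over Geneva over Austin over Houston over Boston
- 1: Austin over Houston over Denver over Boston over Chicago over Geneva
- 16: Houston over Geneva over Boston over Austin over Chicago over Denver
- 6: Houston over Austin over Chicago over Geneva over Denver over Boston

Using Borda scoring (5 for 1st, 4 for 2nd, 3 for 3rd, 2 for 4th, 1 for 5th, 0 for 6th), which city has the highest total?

Geneva

Boston: 5×5 + 16×3 + 1×0 + 1×2 + 16×3 + 6×0 = 123
Houston: 5×0 + 16×1 + 1×1 + 1×4 + 16×5 + 6×5 = 131
Geneva: 5×2 + 16×5 + 1×3 + 1×0 + 16×4 + 6×2 = 169
Chicago: 5×3 + 16×4 + 1×5 + 1×1 + 16×1 + 6×3 = 119
Denver: 5×4 + 16×0 + 1×4 + 1×3 + 16×0 + 6×1 = 33
Austin: 5×1 + 16×2 + 1×2 + 1×5 + 16×2 + 6×4 = 100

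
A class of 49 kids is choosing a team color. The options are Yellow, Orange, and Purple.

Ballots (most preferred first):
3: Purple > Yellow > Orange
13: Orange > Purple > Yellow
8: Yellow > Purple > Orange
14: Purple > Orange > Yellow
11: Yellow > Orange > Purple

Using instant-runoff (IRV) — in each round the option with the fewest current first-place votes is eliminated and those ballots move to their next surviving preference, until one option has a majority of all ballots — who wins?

Purple

Round 1: Yellow 19, Orange 13, Purple 17. Orange eliminated.
Round 2: Yellow 19, Purple 30. Purple has a majority (≥25).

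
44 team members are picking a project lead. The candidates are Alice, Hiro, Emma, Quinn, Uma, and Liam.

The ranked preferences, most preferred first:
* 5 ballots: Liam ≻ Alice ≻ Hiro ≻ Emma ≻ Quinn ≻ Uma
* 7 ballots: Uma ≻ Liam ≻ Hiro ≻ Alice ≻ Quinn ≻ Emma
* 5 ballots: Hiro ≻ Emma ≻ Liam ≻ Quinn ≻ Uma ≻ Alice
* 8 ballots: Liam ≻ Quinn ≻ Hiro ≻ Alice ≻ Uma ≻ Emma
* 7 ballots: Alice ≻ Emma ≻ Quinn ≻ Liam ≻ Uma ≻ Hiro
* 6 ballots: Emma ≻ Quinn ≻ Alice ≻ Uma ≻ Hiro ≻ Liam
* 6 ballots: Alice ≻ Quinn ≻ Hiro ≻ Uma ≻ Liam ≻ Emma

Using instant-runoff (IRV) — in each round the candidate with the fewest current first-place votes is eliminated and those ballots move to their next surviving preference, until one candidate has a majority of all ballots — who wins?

Round 1: Alice 13, Hiro 5, Emma 6, Quinn 0, Uma 7, Liam 13. Quinn eliminated.
Round 2: Alice 13, Hiro 5, Emma 6, Uma 7, Liam 13. Hiro eliminated.
Round 3: Alice 13, Emma 11, Uma 7, Liam 13. Uma eliminated.
Round 4: Alice 13, Emma 11, Liam 20. Emma eliminated.
Round 5: Alice 19, Liam 25. Liam has a majority (≥23).

Liam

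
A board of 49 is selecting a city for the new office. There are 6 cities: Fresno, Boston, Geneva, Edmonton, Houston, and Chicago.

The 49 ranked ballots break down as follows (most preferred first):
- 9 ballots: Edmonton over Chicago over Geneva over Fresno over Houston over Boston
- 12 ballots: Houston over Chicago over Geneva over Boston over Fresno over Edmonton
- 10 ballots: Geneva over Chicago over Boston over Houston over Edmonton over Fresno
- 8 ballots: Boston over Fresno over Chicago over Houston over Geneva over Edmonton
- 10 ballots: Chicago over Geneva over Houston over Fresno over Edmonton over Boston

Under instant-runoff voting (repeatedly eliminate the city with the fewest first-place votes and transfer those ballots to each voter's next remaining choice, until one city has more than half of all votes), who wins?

Round 1: Fresno 0, Boston 8, Geneva 10, Edmonton 9, Houston 12, Chicago 10. Fresno eliminated.
Round 2: Boston 8, Geneva 10, Edmonton 9, Houston 12, Chicago 10. Boston eliminated.
Round 3: Geneva 10, Edmonton 9, Houston 12, Chicago 18. Edmonton eliminated.
Round 4: Geneva 10, Houston 12, Chicago 27. Chicago has a majority (≥25).

Chicago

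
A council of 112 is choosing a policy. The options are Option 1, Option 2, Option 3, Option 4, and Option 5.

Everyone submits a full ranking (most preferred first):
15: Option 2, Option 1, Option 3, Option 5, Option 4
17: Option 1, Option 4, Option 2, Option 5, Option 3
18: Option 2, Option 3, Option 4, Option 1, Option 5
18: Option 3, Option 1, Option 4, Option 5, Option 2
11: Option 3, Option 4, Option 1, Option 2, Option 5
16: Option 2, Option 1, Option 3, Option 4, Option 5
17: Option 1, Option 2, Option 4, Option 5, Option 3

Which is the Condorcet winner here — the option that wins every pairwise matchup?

Option 1

Option 1 vs Option 2: 63–49
Option 1 vs Option 3: 65–47
Option 1 vs Option 4: 83–29
Option 1 vs Option 5: 112–0
Option 1 beats every other option.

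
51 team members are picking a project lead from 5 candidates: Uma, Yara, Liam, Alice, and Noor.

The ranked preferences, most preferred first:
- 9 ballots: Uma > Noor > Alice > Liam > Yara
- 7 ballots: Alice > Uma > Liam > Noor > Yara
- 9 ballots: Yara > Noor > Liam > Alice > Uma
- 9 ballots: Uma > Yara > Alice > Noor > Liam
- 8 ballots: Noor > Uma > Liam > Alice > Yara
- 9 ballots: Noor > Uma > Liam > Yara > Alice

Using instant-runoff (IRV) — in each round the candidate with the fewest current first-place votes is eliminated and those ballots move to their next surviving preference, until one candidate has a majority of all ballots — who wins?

Noor

Round 1: Uma 18, Yara 9, Liam 0, Alice 7, Noor 17. Liam eliminated.
Round 2: Uma 18, Yara 9, Alice 7, Noor 17. Alice eliminated.
Round 3: Uma 25, Yara 9, Noor 17. Yara eliminated.
Round 4: Uma 25, Noor 26. Noor has a majority (≥26).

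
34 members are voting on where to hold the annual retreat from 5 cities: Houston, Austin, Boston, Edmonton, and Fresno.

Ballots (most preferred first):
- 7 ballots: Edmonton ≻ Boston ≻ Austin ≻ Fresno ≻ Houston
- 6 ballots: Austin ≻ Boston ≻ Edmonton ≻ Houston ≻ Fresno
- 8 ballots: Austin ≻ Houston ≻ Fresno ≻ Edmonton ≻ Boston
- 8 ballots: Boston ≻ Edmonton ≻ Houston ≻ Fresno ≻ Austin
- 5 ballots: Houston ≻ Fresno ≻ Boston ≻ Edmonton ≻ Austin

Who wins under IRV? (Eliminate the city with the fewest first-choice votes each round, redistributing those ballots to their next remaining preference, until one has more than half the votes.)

Boston

Round 1: Houston 5, Austin 14, Boston 8, Edmonton 7, Fresno 0. Fresno eliminated.
Round 2: Houston 5, Austin 14, Boston 8, Edmonton 7. Houston eliminated.
Round 3: Austin 14, Boston 13, Edmonton 7. Edmonton eliminated.
Round 4: Austin 14, Boston 20. Boston has a majority (≥18).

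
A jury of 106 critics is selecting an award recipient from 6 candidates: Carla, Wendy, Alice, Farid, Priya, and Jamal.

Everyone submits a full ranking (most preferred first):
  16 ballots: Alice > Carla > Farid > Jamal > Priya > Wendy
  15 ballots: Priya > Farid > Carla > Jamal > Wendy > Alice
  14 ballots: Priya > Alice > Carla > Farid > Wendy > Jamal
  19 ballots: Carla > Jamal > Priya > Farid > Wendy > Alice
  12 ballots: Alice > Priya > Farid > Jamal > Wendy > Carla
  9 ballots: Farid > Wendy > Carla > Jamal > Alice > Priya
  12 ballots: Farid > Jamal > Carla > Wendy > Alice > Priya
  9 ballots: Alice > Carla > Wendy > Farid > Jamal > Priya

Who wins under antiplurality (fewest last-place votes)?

Last-place votes: Carla 12, Wendy 16, Alice 34, Farid 0, Priya 30, Jamal 14.

Farid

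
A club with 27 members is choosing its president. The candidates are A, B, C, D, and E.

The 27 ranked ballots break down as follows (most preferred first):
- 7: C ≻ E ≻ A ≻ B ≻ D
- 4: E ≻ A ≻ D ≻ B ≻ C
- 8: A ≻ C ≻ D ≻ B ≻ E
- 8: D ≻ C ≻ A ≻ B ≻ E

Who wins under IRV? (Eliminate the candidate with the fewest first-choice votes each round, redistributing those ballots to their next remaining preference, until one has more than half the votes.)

Round 1: A 8, B 0, C 7, D 8, E 4. B eliminated.
Round 2: A 8, C 7, D 8, E 4. E eliminated.
Round 3: A 12, C 7, D 8. C eliminated.
Round 4: A 19, D 8. A has a majority (≥14).

A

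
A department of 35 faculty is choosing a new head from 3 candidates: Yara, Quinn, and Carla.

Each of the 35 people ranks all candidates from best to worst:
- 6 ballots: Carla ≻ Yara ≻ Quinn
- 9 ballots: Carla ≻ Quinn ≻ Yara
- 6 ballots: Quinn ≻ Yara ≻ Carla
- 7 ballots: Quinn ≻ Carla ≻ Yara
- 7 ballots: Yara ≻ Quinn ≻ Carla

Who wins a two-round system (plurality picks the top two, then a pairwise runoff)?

Round 1 first-place votes: Yara 7, Quinn 13, Carla 15. Carla and Quinn advance.
Runoff: Carla is ranked above Quinn on 15 ballots, Quinn above Carla on 20.

Quinn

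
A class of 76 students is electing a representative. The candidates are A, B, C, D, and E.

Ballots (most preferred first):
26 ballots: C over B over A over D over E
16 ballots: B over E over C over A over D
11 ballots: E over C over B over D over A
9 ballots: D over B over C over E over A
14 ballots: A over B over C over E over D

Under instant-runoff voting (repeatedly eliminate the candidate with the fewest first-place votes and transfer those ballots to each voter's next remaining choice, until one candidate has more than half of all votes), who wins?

B

Round 1: A 14, B 16, C 26, D 9, E 11. D eliminated.
Round 2: A 14, B 25, C 26, E 11. E eliminated.
Round 3: A 14, B 25, C 37. A eliminated.
Round 4: B 39, C 37. B has a majority (≥39).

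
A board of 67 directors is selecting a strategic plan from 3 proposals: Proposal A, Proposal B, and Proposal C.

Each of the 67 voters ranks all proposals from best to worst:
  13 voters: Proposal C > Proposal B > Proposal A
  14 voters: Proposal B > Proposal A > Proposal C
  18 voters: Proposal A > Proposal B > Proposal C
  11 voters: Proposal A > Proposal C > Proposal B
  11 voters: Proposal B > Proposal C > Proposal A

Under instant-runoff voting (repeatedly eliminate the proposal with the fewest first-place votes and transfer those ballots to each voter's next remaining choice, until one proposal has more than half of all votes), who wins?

Proposal B

Round 1: Proposal A 29, Proposal B 25, Proposal C 13. Proposal C eliminated.
Round 2: Proposal A 29, Proposal B 38. Proposal B has a majority (≥34).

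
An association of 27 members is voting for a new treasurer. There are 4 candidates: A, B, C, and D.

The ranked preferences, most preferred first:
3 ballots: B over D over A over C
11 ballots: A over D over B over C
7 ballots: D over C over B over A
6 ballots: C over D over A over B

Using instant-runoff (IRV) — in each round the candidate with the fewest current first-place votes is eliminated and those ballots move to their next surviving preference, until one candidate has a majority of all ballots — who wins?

D

Round 1: A 11, B 3, C 6, D 7. B eliminated.
Round 2: A 11, C 6, D 10. C eliminated.
Round 3: A 11, D 16. D has a majority (≥14).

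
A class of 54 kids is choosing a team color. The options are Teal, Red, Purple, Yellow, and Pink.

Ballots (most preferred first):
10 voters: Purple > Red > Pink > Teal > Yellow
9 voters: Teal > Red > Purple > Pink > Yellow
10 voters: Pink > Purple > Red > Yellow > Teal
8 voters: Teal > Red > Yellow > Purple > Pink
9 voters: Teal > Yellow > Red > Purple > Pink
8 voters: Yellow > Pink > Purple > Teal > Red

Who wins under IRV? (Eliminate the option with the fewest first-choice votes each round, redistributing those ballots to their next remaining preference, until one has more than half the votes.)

Pink

Round 1: Teal 26, Red 0, Purple 10, Yellow 8, Pink 10. Red eliminated.
Round 2: Teal 26, Purple 10, Yellow 8, Pink 10. Yellow eliminated.
Round 3: Teal 26, Purple 10, Pink 18. Purple eliminated.
Round 4: Teal 26, Pink 28. Pink has a majority (≥28).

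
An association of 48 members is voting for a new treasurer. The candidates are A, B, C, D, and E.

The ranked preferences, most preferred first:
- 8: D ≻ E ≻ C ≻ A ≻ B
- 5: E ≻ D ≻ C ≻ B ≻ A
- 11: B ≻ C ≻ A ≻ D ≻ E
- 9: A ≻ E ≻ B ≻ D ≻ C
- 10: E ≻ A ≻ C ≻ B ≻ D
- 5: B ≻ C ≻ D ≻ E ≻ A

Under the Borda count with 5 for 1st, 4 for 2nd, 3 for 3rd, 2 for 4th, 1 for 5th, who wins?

A: 8×2 + 5×1 + 11×3 + 9×5 + 10×4 + 5×1 = 144
B: 8×1 + 5×2 + 11×5 + 9×3 + 10×2 + 5×5 = 145
C: 8×3 + 5×3 + 11×4 + 9×1 + 10×3 + 5×4 = 142
D: 8×5 + 5×4 + 11×2 + 9×2 + 10×1 + 5×3 = 125
E: 8×4 + 5×5 + 11×1 + 9×4 + 10×5 + 5×2 = 164

E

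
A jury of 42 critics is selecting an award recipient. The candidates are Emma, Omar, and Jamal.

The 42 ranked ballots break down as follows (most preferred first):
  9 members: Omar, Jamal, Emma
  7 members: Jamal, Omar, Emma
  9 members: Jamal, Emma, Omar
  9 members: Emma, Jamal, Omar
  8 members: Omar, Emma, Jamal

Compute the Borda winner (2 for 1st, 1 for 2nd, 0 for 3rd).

Emma: 9×0 + 7×0 + 9×1 + 9×2 + 8×1 = 35
Omar: 9×2 + 7×1 + 9×0 + 9×0 + 8×2 = 41
Jamal: 9×1 + 7×2 + 9×2 + 9×1 + 8×0 = 50

Jamal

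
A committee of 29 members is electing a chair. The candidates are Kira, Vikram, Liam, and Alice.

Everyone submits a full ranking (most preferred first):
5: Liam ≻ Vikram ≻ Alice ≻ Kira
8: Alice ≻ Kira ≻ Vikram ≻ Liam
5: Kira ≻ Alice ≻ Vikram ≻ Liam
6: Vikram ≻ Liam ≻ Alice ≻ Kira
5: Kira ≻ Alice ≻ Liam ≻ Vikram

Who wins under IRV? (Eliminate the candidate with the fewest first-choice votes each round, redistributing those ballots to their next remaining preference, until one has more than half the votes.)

Kira

Round 1: Kira 10, Vikram 6, Liam 5, Alice 8. Liam eliminated.
Round 2: Kira 10, Vikram 11, Alice 8. Alice eliminated.
Round 3: Kira 18, Vikram 11. Kira has a majority (≥15).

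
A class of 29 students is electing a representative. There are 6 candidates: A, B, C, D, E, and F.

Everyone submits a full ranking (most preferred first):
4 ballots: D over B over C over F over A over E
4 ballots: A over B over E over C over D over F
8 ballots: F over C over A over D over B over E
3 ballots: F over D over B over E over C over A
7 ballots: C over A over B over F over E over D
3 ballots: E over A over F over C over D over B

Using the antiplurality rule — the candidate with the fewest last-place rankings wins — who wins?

Last-place votes: A 3, B 3, C 0, D 7, E 12, F 4.

C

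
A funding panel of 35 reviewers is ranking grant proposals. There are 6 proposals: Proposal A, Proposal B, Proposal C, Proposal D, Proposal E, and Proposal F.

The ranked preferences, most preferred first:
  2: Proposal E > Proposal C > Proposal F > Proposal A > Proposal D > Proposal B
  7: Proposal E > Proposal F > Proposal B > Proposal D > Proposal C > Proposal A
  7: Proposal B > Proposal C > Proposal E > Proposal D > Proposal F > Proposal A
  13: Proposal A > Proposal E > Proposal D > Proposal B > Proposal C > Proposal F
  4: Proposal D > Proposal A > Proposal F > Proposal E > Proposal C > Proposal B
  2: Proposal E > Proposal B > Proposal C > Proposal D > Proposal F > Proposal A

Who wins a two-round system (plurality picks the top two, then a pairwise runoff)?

Proposal E

Round 1 first-place votes: Proposal A 13, Proposal B 7, Proposal C 0, Proposal D 4, Proposal E 11, Proposal F 0. Proposal A and Proposal E advance.
Runoff: Proposal A is ranked above Proposal E on 17 ballots, Proposal E above Proposal A on 18.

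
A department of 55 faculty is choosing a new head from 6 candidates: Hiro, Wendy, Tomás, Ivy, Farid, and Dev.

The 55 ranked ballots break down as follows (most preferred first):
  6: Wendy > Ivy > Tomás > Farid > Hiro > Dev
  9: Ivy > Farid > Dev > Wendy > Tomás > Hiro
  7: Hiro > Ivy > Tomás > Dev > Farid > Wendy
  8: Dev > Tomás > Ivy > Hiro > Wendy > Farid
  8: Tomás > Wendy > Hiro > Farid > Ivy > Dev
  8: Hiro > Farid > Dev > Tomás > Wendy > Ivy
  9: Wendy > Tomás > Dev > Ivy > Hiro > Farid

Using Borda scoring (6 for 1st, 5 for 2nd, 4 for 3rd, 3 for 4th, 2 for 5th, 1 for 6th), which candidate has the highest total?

Tomás

Hiro: 6×2 + 9×1 + 7×6 + 8×3 + 8×4 + 8×6 + 9×2 = 185
Wendy: 6×6 + 9×3 + 7×1 + 8×2 + 8×5 + 8×2 + 9×6 = 196
Tomás: 6×4 + 9×2 + 7×4 + 8×5 + 8×6 + 8×3 + 9×5 = 227
Ivy: 6×5 + 9×6 + 7×5 + 8×4 + 8×2 + 8×1 + 9×3 = 202
Farid: 6×3 + 9×5 + 7×2 + 8×1 + 8×3 + 8×5 + 9×1 = 158
Dev: 6×1 + 9×4 + 7×3 + 8×6 + 8×1 + 8×4 + 9×4 = 187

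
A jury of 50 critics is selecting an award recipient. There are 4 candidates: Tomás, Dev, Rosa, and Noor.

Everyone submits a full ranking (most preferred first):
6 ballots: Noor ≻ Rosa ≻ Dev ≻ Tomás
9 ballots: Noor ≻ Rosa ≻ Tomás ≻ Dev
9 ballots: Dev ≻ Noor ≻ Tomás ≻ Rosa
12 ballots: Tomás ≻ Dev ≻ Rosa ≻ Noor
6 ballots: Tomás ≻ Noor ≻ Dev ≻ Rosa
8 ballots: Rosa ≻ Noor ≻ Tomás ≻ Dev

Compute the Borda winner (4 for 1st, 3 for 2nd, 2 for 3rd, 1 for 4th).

Noor

Tomás: 6×1 + 9×2 + 9×2 + 12×4 + 6×4 + 8×2 = 130
Dev: 6×2 + 9×1 + 9×4 + 12×3 + 6×2 + 8×1 = 113
Rosa: 6×3 + 9×3 + 9×1 + 12×2 + 6×1 + 8×4 = 116
Noor: 6×4 + 9×4 + 9×3 + 12×1 + 6×3 + 8×3 = 141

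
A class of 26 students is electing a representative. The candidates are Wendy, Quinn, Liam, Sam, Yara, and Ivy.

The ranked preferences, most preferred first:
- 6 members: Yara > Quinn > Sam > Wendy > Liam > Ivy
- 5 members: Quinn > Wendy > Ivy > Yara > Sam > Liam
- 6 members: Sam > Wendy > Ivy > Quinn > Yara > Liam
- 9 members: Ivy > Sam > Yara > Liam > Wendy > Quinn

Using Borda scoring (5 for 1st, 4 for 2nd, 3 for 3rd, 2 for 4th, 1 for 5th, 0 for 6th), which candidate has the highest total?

Wendy: 6×2 + 5×4 + 6×4 + 9×1 = 65
Quinn: 6×4 + 5×5 + 6×2 + 9×0 = 61
Liam: 6×1 + 5×0 + 6×0 + 9×2 = 24
Sam: 6×3 + 5×1 + 6×5 + 9×4 = 89
Yara: 6×5 + 5×2 + 6×1 + 9×3 = 73
Ivy: 6×0 + 5×3 + 6×3 + 9×5 = 78

Sam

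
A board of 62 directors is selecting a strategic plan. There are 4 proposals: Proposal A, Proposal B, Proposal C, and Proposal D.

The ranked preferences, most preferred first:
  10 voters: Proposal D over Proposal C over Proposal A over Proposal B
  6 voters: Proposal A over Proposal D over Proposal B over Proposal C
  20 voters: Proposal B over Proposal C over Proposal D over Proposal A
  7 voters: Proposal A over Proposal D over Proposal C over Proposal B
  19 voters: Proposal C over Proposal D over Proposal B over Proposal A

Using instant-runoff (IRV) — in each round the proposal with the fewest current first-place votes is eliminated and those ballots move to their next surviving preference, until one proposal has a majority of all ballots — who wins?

Round 1: Proposal A 13, Proposal B 20, Proposal C 19, Proposal D 10. Proposal D eliminated.
Round 2: Proposal A 13, Proposal B 20, Proposal C 29. Proposal A eliminated.
Round 3: Proposal B 26, Proposal C 36. Proposal C has a majority (≥32).

Proposal C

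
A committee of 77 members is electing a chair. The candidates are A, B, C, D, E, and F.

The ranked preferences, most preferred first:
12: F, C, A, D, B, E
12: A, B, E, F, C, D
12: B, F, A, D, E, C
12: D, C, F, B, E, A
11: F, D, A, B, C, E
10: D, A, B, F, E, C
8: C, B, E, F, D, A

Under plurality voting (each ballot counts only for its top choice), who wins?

First-place votes: A 12, B 12, C 8, D 22, E 0, F 23.

F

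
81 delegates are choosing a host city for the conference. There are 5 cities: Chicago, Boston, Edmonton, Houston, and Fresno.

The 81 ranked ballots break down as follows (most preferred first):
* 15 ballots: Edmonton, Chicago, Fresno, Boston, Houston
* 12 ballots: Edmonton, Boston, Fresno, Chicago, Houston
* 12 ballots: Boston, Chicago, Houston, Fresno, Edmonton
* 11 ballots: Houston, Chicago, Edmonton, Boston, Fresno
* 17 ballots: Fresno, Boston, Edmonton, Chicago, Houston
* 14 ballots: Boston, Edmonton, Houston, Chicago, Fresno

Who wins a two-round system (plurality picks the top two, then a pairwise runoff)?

Round 1 first-place votes: Chicago 0, Boston 26, Edmonton 27, Houston 11, Fresno 17. Edmonton and Boston advance.
Runoff: Edmonton is ranked above Boston on 38 ballots, Boston above Edmonton on 43.

Boston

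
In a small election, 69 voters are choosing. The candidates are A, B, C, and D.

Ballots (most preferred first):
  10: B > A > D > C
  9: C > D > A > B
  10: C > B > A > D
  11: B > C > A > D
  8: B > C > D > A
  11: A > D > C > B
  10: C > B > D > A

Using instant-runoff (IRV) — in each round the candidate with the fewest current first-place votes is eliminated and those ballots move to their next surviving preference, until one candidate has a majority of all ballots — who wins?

C

Round 1: A 11, B 29, C 29, D 0. D eliminated.
Round 2: A 11, B 29, C 29. A eliminated.
Round 3: B 29, C 40. C has a majority (≥35).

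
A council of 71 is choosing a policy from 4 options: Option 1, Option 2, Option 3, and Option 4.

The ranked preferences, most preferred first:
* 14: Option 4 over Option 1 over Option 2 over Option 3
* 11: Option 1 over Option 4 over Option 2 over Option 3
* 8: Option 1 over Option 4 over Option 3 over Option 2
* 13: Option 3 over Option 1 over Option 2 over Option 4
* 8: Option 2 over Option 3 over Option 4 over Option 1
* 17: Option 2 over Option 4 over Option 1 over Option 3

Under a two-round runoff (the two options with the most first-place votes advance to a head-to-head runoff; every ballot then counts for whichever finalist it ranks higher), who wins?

Round 1 first-place votes: Option 1 19, Option 2 25, Option 3 13, Option 4 14. Option 2 and Option 1 advance.
Runoff: Option 2 is ranked above Option 1 on 25 ballots, Option 1 above Option 2 on 46.

Option 1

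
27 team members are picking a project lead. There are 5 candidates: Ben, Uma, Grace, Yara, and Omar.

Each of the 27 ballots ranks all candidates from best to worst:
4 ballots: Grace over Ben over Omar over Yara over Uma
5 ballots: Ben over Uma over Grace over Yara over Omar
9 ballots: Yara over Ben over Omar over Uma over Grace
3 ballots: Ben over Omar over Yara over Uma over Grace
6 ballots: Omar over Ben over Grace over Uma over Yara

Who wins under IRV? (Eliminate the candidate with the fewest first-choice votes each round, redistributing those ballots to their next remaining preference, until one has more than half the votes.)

Round 1: Ben 8, Uma 0, Grace 4, Yara 9, Omar 6. Uma eliminated.
Round 2: Ben 8, Grace 4, Yara 9, Omar 6. Grace eliminated.
Round 3: Ben 12, Yara 9, Omar 6. Omar eliminated.
Round 4: Ben 18, Yara 9. Ben has a majority (≥14).

Ben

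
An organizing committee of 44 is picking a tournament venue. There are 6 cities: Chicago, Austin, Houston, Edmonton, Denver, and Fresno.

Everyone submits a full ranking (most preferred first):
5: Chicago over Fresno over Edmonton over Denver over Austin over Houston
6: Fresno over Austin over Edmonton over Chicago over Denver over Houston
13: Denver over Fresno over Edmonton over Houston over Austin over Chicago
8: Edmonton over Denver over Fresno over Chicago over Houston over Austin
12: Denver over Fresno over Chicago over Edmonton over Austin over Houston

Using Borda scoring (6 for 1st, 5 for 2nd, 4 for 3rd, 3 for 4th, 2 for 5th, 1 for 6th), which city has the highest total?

Fresno

Chicago: 5×6 + 6×3 + 13×1 + 8×3 + 12×4 = 133
Austin: 5×2 + 6×5 + 13×2 + 8×1 + 12×2 = 98
Houston: 5×1 + 6×1 + 13×3 + 8×2 + 12×1 = 78
Edmonton: 5×4 + 6×4 + 13×4 + 8×6 + 12×3 = 180
Denver: 5×3 + 6×2 + 13×6 + 8×5 + 12×6 = 217
Fresno: 5×5 + 6×6 + 13×5 + 8×4 + 12×5 = 218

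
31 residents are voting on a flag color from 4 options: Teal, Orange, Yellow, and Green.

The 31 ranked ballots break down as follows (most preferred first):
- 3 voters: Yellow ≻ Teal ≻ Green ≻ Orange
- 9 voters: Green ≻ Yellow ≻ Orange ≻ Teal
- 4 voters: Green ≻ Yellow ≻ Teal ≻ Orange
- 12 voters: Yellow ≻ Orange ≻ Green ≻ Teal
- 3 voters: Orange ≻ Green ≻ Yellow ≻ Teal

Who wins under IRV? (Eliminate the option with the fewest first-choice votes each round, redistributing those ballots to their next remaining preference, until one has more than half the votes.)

Round 1: Teal 0, Orange 3, Yellow 15, Green 13. Teal eliminated.
Round 2: Orange 3, Yellow 15, Green 13. Orange eliminated.
Round 3: Yellow 15, Green 16. Green has a majority (≥16).

Green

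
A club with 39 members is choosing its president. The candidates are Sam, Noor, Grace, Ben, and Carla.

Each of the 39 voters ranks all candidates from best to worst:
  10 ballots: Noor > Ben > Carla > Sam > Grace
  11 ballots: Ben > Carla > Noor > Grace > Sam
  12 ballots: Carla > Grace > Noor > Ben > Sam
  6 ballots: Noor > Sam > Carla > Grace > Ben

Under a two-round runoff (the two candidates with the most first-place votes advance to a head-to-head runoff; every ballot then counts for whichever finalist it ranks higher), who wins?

Round 1 first-place votes: Sam 0, Noor 16, Grace 0, Ben 11, Carla 12. Noor and Carla advance.
Runoff: Noor is ranked above Carla on 16 ballots, Carla above Noor on 23.

Carla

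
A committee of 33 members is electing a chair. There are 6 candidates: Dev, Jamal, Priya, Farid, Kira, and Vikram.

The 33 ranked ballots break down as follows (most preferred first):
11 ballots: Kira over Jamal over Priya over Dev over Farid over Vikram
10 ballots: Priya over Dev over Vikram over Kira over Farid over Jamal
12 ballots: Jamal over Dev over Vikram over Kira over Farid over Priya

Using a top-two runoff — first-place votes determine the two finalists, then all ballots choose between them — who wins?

Kira

Round 1 first-place votes: Dev 0, Jamal 12, Priya 10, Farid 0, Kira 11, Vikram 0. Jamal and Kira advance.
Runoff: Jamal is ranked above Kira on 12 ballots, Kira above Jamal on 21.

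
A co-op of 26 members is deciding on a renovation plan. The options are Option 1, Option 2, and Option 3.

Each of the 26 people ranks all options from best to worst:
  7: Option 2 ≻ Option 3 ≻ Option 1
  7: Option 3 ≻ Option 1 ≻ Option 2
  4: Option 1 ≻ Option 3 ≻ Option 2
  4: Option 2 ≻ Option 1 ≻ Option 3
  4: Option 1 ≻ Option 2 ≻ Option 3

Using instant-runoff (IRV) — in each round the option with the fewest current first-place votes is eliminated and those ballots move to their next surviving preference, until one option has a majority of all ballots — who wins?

Option 1

Round 1: Option 1 8, Option 2 11, Option 3 7. Option 3 eliminated.
Round 2: Option 1 15, Option 2 11. Option 1 has a majority (≥14).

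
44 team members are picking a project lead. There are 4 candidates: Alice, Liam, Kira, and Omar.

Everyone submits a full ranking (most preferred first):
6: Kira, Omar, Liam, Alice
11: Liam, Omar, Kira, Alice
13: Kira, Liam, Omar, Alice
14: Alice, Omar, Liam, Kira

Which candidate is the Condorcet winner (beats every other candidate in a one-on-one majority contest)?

Liam vs Alice: 30–14
Liam vs Kira: 25–19
Liam vs Omar: 24–20
Liam beats every other candidate.

Liam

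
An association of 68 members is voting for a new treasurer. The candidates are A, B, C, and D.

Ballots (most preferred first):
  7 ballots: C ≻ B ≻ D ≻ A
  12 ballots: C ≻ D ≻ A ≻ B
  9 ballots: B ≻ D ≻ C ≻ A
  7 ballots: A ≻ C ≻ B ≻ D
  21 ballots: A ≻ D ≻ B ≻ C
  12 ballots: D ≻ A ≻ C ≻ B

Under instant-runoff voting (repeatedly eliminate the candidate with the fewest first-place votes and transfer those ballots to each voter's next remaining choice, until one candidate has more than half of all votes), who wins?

Round 1: A 28, B 9, C 19, D 12. B eliminated.
Round 2: A 28, C 19, D 21. C eliminated.
Round 3: A 28, D 40. D has a majority (≥35).

D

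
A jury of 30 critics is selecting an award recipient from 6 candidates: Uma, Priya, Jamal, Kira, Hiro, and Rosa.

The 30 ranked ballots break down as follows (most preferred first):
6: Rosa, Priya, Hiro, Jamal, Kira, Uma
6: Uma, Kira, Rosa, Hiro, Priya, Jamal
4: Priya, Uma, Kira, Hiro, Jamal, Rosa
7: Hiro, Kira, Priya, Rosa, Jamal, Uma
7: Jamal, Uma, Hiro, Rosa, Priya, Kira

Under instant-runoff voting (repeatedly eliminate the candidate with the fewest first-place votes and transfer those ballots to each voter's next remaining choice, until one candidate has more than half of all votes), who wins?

Uma

Round 1: Uma 6, Priya 4, Jamal 7, Kira 0, Hiro 7, Rosa 6. Kira eliminated.
Round 2: Uma 6, Priya 4, Jamal 7, Hiro 7, Rosa 6. Priya eliminated.
Round 3: Uma 10, Jamal 7, Hiro 7, Rosa 6. Rosa eliminated.
Round 4: Uma 10, Jamal 7, Hiro 13. Jamal eliminated.
Round 5: Uma 17, Hiro 13. Uma has a majority (≥16).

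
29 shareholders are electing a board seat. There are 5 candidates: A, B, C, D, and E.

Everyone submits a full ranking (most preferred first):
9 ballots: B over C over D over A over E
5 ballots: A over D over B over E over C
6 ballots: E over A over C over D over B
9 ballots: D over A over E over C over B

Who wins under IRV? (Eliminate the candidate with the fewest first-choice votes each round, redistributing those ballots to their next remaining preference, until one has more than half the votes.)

D

Round 1: A 5, B 9, C 0, D 9, E 6. C eliminated.
Round 2: A 5, B 9, D 9, E 6. A eliminated.
Round 3: B 9, D 14, E 6. E eliminated.
Round 4: B 9, D 20. D has a majority (≥15).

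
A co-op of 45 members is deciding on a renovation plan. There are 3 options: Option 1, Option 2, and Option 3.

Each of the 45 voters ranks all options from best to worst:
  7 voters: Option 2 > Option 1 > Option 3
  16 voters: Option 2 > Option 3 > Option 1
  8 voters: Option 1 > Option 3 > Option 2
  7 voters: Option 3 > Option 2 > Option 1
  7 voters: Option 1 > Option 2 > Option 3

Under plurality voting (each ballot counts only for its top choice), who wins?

Option 2

First-place votes: Option 1 15, Option 2 23, Option 3 7.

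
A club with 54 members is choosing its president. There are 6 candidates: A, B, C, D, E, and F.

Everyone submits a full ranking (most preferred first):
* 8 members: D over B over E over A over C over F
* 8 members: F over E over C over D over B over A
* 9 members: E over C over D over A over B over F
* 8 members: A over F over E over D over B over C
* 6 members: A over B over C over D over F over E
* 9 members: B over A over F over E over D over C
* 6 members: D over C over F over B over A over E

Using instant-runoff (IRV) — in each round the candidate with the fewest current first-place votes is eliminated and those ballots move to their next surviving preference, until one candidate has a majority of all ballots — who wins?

A

Round 1: A 14, B 9, C 0, D 14, E 9, F 8. C eliminated.
Round 2: A 14, B 9, D 14, E 9, F 8. F eliminated.
Round 3: A 14, B 9, D 14, E 17. B eliminated.
Round 4: A 23, D 14, E 17. D eliminated.
Round 5: A 29, E 25. A has a majority (≥28).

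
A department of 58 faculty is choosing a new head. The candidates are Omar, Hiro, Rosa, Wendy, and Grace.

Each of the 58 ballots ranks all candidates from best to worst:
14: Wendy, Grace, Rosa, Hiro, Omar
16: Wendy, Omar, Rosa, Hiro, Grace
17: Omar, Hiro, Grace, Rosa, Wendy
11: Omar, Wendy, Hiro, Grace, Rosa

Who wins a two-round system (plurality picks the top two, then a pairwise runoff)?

Round 1 first-place votes: Omar 28, Hiro 0, Rosa 0, Wendy 30, Grace 0. Wendy and Omar advance.
Runoff: Wendy is ranked above Omar on 30 ballots, Omar above Wendy on 28.

Wendy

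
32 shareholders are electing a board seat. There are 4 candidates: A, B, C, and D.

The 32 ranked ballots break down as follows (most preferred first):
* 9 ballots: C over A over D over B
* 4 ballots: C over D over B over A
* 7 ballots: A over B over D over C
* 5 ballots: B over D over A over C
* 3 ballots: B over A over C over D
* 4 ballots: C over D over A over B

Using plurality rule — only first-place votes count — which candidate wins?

C

First-place votes: A 7, B 8, C 17, D 0.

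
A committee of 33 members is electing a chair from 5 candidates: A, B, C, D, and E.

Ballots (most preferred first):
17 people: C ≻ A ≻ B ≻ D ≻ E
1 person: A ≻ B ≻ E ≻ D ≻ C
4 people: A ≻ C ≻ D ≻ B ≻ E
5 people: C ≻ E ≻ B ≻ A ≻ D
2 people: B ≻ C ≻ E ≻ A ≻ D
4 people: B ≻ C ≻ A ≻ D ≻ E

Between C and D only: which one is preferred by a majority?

C is ranked above D on 32 ballots; D above C on 1.

C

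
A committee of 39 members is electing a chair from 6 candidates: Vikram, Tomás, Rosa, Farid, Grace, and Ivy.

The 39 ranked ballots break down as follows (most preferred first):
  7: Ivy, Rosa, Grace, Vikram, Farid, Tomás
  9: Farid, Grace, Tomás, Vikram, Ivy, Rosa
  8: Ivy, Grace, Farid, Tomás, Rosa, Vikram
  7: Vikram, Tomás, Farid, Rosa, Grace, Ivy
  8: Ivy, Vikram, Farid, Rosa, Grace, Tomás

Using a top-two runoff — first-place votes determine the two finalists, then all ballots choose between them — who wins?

Round 1 first-place votes: Vikram 7, Tomás 0, Rosa 0, Farid 9, Grace 0, Ivy 23. Ivy and Farid advance.
Runoff: Ivy is ranked above Farid on 23 ballots, Farid above Ivy on 16.

Ivy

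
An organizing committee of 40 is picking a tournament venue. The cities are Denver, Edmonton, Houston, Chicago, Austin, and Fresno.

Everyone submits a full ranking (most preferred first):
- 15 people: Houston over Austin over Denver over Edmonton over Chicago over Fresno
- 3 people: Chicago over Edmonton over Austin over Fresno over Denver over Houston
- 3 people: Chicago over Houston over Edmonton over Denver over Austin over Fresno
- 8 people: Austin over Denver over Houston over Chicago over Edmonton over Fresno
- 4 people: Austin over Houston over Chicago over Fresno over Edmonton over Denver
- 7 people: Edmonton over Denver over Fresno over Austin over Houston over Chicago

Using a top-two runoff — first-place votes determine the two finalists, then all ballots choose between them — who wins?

Austin

Round 1 first-place votes: Denver 0, Edmonton 7, Houston 15, Chicago 6, Austin 12, Fresno 0. Houston and Austin advance.
Runoff: Houston is ranked above Austin on 18 ballots, Austin above Houston on 22.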